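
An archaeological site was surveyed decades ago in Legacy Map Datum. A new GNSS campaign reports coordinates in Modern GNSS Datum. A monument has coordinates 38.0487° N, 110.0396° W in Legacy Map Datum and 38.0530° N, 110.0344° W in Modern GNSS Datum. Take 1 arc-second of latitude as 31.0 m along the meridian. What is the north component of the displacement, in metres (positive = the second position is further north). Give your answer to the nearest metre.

ΔN = 480 m

Δφ = 38.0530° − 38.0487° = +0.0043°; Δλ = -110.0344° − -110.0396° = +0.0052°.
1° of latitude = 3600 × 31.00 = 111600 m.
ΔN = Δφ × 111600 = 479.9 m; ΔE = Δλ × 111600 × cos(38.0487°) = +0.0052 × 111600 × 0.787487 = 457.0 m.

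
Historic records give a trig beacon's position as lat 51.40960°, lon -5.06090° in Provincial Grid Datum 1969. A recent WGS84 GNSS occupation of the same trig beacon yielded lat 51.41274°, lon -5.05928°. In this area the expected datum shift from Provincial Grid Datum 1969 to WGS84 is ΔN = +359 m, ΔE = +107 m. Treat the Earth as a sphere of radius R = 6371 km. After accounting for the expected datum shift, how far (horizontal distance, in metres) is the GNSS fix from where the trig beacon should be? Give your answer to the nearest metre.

Observed coordinate differences: Δφ = +0.00314°, Δλ = +0.00162°.
Converting to metres (1° lat = 111195 m, cos φ = 0.623749): observed ΔN = 349.2 m, observed ΔE = 112.4 m.
Subtracting the expected shift leaves a residual of 349.2 − (359) = -9.8 m north and 112.4 − (107) = 5.4 m east.
Residual distance = √((-9.8)² + 5.4²) = 11.2 m.

11 m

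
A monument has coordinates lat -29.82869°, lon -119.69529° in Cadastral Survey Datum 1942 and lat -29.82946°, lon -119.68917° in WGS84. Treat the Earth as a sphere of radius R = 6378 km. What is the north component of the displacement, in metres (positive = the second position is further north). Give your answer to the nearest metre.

Δφ = -29.82946° − -29.82869° = -0.00077°; Δλ = -119.68917° − -119.69529° = +0.00612°.
1° along a meridian = πR/180 = 111317 m.
ΔN = Δφ × 111317 = -85.7 m; ΔE = Δλ × 111317 × cos(-29.82869°) = +0.00612 × 111317 × 0.867516 = 591.0 m.

ΔN = -86 m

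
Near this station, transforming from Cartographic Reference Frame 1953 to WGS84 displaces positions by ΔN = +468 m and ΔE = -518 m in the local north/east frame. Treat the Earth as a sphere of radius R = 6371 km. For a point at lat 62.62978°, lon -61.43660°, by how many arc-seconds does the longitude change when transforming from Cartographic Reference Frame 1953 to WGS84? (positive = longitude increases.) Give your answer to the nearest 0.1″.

Δλ = -36.5″

At latitude 62.62978°, cos φ = 0.459738.
One radian of longitude at latitude φ spans R cos φ, so Δλ = ΔE / (R cos φ) = -518.0 / (6371000 × 0.459738) = -1.7685e-04 rad = -36.478″.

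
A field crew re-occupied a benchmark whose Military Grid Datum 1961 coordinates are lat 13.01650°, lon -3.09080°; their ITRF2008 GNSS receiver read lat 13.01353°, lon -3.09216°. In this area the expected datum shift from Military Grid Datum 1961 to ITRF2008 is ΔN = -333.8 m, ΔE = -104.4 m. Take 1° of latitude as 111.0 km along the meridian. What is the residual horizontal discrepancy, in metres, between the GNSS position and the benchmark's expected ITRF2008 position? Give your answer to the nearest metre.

43 m

Observed coordinate differences: Δφ = -0.00297°, Δλ = -0.00136°.
Converting to metres (1° lat = 111000 m, cos φ = 0.974305): observed ΔN = -329.7 m, observed ΔE = -147.1 m.
Subtracting the expected shift leaves a residual of -329.7 − (-333.8) = 4.1 m north and -147.1 − (-104.4) = -42.7 m east.
Residual distance = √(4.1² + (-42.7)²) = 42.9 m.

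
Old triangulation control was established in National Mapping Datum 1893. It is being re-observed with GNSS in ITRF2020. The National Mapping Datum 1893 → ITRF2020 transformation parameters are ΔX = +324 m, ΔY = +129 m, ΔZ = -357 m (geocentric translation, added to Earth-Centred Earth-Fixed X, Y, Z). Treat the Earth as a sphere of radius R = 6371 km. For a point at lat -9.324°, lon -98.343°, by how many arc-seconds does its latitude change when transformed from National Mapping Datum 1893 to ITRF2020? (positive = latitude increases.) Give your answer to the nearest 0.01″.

Δφ = -12.32″

sin φ = -0.162017, cos φ = 0.986788, sin λ = -0.989417, cos λ = -0.145099.
North component: ΔN = −sin φ cos λ·ΔX − sin φ sin λ·ΔY + cos φ·ΔZ = −(-0.162017)(-0.145099)(324) − (-0.162017)(-0.989417)(129) + (0.986788)(-357) = -380.58 m.
1° of latitude spans πR/180 = 111195 m, so Δφ = -380.58 / 111195 × 3600 = -12.321″.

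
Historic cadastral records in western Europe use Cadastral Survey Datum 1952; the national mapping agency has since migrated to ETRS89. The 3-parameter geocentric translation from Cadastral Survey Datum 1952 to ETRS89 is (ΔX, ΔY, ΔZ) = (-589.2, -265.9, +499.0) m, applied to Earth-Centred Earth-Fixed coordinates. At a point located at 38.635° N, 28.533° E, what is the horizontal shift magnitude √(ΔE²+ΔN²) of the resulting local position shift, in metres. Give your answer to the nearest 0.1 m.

The local east axis at (φ, λ) is (−sin λ, cos λ, 0), so ΔE = −sin(28.533°)·(-589.2) + cos(28.533°)·(-265.9) = 47.84 m.
The local north axis is (−sin φ cos λ, −sin φ sin λ, cos φ), giving ΔN = 323.190 + 79.300 + 389.788 = 792.28 m.
Horizontal magnitude = √(ΔE² + ΔN²) = √(47.84² + 792.28²) = 793.72 m.

793.7 m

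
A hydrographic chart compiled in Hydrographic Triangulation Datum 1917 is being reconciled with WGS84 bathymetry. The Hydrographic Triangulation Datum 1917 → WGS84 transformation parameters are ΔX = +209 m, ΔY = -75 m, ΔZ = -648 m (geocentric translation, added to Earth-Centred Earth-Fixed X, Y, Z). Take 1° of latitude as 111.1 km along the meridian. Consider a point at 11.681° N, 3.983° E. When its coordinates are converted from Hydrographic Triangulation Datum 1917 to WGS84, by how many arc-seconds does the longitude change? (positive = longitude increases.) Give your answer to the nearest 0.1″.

sin φ = 0.202463, cos φ = 0.979290, sin λ = 0.069460, cos λ = 0.997585.
East component: ΔE = −sin λ·ΔX + cos λ·ΔY = −(0.069460)(209) + (0.997585)(-75) = -89.34 m.
1° of latitude spans 111100 m; at latitude φ, 1° of longitude spans that × cos φ = 108799.1 m, so Δλ = -89.34 / 108799.1 × 3600 = -2.956″.

Δλ = -3.0″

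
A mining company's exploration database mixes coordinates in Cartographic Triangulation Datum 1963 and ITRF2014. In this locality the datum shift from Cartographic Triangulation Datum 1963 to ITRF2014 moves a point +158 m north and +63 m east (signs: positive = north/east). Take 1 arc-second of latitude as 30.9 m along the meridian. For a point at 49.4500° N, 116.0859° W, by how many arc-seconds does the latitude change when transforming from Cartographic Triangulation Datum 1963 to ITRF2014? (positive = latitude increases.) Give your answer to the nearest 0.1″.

1″ of latitude = 30.90 m, so Δφ = 158.0 / 30.90 = 5.113″.

Δφ = 5.1″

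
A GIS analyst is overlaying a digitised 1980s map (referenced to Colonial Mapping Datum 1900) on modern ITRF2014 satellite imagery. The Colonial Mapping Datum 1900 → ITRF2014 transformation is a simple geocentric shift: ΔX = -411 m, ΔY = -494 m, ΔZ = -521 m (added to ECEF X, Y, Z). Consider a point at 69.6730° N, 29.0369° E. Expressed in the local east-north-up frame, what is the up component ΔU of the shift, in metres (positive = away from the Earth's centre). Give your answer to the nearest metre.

ΔU = -697 m

At φ = 69.6730°, λ = 29.0369°: sin φ = 0.937725, cos φ = 0.347378, sin λ = 0.485373, cos λ = 0.874307.
ΔU = cos φ cos λ·ΔX + cos φ sin λ·ΔY + sin φ·ΔZ = (0.347378)(0.874307)(-411) + (0.347378)(0.485373)(-494) + (0.937725)(-521) = -696.67 m.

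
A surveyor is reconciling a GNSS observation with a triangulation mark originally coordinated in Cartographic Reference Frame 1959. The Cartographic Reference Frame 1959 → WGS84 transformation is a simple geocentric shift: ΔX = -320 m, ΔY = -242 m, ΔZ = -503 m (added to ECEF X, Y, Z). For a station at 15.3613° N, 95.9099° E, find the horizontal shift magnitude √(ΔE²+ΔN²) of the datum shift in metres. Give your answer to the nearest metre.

550 m

The local east axis at (φ, λ) is (−sin λ, cos λ, 0), so ΔE = −sin(95.9099°)·(-320) + cos(95.9099°)·(-242) = 343.22 m.
The local north axis is (−sin φ cos λ, −sin φ sin λ, cos φ), giving ΔN = -8.728 + 63.766 − 485.030 = -429.99 m.
Horizontal magnitude = √(ΔE² + ΔN²) = √(343.22² + (-429.99)²) = 550.17 m.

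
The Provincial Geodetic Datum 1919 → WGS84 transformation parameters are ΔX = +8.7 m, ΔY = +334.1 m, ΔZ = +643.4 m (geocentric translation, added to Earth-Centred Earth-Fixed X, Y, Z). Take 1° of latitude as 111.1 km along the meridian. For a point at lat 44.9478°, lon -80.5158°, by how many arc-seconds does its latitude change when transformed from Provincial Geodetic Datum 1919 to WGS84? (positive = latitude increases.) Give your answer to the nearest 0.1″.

Δφ = 22.3″

sin φ = 0.706462, cos φ = 0.707751, sin λ = -0.986331, cos λ = 0.164776.
North component: ΔN = −sin φ cos λ·ΔX − sin φ sin λ·ΔY + cos φ·ΔZ = −(0.706462)(0.164776)(8.7) − (0.706462)(-0.986331)(334.1) + (0.707751)(643.4) = 687.16 m.
1° of latitude spans 111100 m, so Δφ = 687.16 / 111100 × 3600 = 22.266″.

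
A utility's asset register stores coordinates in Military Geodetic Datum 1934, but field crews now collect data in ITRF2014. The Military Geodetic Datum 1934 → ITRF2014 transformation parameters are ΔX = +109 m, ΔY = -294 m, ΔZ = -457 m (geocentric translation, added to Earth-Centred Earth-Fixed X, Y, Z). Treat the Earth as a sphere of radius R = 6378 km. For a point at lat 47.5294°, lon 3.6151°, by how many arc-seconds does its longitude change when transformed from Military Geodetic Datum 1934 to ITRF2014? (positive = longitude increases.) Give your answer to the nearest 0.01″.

sin φ = 0.737624, cos φ = 0.675212, sin λ = 0.063054, cos λ = 0.998010.
East component: ΔE = −sin λ·ΔX + cos λ·ΔY = −(0.063054)(109) + (0.998010)(-294) = -300.29 m.
1° of latitude spans πR/180 = 111317 m; at latitude φ, 1° of longitude spans that × cos φ = 75162.6 m, so Δλ = -300.29 / 75162.6 × 3600 = -14.383″.

Δλ = -14.38″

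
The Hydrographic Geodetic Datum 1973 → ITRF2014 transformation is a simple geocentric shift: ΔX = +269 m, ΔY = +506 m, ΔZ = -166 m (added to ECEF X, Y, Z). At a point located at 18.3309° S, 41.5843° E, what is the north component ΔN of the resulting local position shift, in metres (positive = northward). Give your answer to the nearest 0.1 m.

ΔN = 11.3 m

The local north axis is (−sin φ cos λ, −sin φ sin λ, cos φ), giving ΔN = 63.280 + 105.624 − 157.576 = 11.33 m.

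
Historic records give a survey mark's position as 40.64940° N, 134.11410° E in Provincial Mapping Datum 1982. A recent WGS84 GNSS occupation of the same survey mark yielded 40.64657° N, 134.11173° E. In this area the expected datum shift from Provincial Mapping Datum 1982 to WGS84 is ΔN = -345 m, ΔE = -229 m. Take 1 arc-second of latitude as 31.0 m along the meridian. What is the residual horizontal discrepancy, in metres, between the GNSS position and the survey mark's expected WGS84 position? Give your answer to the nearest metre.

41 m

Observed coordinate differences: Δφ = -0.00283°, Δλ = -0.00237°.
Converting to metres (1° lat = 111600 m, cos φ = 0.758710): observed ΔN = -315.8 m, observed ΔE = -200.7 m.
Subtracting the expected shift leaves a residual of -315.8 − (-345) = 29.2 m north and -200.7 − (-229) = 28.3 m east.
Residual distance = √(29.2² + 28.3²) = 40.7 m.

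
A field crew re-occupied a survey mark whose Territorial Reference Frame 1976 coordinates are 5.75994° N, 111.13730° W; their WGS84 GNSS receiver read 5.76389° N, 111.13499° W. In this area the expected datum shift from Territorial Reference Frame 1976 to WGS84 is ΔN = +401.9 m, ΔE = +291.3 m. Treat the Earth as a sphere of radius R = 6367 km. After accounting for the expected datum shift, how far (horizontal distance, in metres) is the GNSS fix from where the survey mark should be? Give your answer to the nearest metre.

Observed coordinate differences: Δφ = +0.00395°, Δλ = +0.00231°.
Converting to metres (1° lat = 111125 m, cos φ = 0.994951): observed ΔN = 438.9 m, observed ΔE = 255.4 m.
Subtracting the expected shift leaves a residual of 438.9 − (401.9) = 37.0 m north and 255.4 − (291.3) = -35.9 m east.
Residual distance = √(37.0² + (-35.9)²) = 51.6 m.

52 m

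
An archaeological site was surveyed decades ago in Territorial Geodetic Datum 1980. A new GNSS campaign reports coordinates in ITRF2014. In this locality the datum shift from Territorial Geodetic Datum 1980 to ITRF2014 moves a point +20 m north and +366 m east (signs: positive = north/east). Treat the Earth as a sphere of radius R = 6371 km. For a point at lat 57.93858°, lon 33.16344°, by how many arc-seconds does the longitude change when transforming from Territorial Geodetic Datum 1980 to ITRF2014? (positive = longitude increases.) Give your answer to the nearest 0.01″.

At latitude 57.93858°, cos φ = 0.530828.
One radian of longitude at latitude φ spans R cos φ, so Δλ = ΔE / (R cos φ) = 366.0 / (6371000 × 0.530828) = 1.0822e-04 rad = 22.323″.

Δλ = 22.32″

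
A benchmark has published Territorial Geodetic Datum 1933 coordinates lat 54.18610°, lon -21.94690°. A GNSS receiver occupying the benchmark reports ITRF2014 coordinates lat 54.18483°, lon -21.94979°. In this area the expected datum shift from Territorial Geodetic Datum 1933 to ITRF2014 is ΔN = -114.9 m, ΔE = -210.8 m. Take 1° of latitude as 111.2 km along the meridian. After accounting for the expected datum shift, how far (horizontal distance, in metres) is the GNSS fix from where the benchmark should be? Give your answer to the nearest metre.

Observed coordinate differences: Δφ = -0.00127°, Δλ = -0.00289°.
Converting to metres (1° lat = 111200 m, cos φ = 0.585154): observed ΔN = -141.2 m, observed ΔE = -188.0 m.
Subtracting the expected shift leaves a residual of -141.2 − (-114.9) = -26.3 m north and -188.0 − (-210.8) = 22.8 m east.
Residual distance = √((-26.3)² + 22.8²) = 34.8 m.

35 m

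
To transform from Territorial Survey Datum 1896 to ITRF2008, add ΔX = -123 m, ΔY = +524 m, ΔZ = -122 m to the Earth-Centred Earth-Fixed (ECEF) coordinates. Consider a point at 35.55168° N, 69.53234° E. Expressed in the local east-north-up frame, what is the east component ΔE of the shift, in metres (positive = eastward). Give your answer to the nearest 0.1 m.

ΔE = 298.5 m

The local east axis at (φ, λ) is (−sin λ, cos λ, 0), so ΔE = −sin(69.53234°)·(-123) + cos(69.53234°)·524 = 298.47 m.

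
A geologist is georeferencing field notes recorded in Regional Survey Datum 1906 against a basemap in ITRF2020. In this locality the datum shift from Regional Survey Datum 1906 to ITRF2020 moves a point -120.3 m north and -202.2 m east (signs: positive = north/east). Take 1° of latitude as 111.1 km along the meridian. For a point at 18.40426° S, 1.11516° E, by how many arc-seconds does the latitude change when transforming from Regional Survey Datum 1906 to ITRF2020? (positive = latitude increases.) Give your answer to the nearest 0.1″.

Δφ = -3.9″

1° of latitude = 111.1 km, so Δφ = -120.3 / 111100 = -0.0010828° = -3.898″.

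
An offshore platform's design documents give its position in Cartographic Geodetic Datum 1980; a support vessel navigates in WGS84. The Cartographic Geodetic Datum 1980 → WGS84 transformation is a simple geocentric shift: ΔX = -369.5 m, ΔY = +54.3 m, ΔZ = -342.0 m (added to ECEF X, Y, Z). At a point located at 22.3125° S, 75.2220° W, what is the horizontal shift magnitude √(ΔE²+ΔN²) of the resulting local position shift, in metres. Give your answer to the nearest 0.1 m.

The local east axis at (φ, λ) is (−sin λ, cos λ, 0), so ΔE = −sin(-75.2220°)·(-369.5) + cos(-75.2220°)·54.3 = -343.43 m.
The local north axis is (−sin φ cos λ, −sin φ sin λ, cos φ), giving ΔN = -35.783 − 19.933 − 316.393 = -372.11 m.
Horizontal magnitude = √(ΔE² + ΔN²) = √((-343.43)² + (-372.11)²) = 506.37 m.

506.4 m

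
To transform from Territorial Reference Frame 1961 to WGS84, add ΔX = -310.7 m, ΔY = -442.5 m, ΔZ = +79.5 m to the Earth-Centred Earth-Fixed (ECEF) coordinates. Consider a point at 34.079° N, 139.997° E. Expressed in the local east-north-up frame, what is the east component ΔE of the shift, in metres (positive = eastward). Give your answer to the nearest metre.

At φ = 34.079°, λ = 139.997°: sin φ = 0.560335, cos φ = 0.828266, sin λ = 0.642828, cos λ = -0.766011.
ΔE = −sin λ·ΔX + cos λ·ΔY = −(0.642828)·(-310.7) + (-0.766011)·(-442.5) = 538.69 m.

ΔE = 539 m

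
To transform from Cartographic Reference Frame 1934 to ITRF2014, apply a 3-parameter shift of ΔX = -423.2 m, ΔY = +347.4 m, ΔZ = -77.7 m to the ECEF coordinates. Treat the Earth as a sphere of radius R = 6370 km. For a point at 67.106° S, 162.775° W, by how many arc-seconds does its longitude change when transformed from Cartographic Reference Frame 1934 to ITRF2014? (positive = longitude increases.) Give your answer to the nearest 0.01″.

sin φ = -0.921226, cos φ = 0.389027, sin λ = -0.296125, cos λ = -0.955149.
East component: ΔE = −sin λ·ΔX + cos λ·ΔY = −(-0.296125)(-423.2) + (-0.955149)(347.4) = -457.14 m.
1° of latitude spans πR/180 = 111177 m; at latitude φ, 1° of longitude spans that × cos φ = 43251.1 m, so Δλ = -457.14 / 43251.1 × 3600 = -38.050″.

Δλ = -38.05″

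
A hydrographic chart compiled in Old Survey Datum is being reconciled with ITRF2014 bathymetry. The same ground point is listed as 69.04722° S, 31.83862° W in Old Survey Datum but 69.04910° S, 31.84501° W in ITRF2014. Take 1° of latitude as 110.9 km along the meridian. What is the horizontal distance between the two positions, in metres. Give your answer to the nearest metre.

Δφ = -69.04910° − -69.04722° = -0.00188°; Δλ = -31.84501° − -31.83862° = -0.00639°.
ΔN = Δφ × 110900 = -208.5 m; ΔE = Δλ × 110900 × cos(-69.04722°) = -0.00639 × 110900 × 0.357598 = -253.4 m.
Distance = √(ΔE² + ΔN²) = √((-253.4)² + (-208.5)²) = 328.2 m.

328 m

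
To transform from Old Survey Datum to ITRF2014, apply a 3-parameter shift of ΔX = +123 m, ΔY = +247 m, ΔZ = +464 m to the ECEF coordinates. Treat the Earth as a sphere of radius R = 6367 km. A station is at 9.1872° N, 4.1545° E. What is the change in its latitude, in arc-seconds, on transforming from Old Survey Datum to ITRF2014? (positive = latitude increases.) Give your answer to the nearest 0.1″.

Δφ = 14.1″

sin φ = 0.159661, cos φ = 0.987172, sin λ = 0.072446, cos λ = 0.997372.
North component: ΔN = −sin φ cos λ·ΔX − sin φ sin λ·ΔY + cos φ·ΔZ = −(0.159661)(0.997372)(123) − (0.159661)(0.072446)(247) + (0.987172)(464) = 435.60 m.
1° of latitude spans πR/180 = 111125 m, so Δφ = 435.60 / 111125 × 3600 = 14.112″.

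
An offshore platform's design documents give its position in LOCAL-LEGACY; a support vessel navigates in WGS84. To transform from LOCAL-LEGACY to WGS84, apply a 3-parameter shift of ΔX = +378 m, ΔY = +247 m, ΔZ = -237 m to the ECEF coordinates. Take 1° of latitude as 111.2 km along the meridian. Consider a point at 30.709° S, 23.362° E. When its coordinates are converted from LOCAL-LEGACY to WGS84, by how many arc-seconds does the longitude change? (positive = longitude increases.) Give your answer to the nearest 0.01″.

sin φ = -0.510678, cos φ = 0.859772, sin λ = 0.396539, cos λ = 0.918018.
East component: ΔE = −sin λ·ΔX + cos λ·ΔY = −(0.396539)(378) + (0.918018)(247) = 76.86 m.
1° of latitude spans 111200 m; at latitude φ, 1° of longitude spans that × cos φ = 95606.7 m, so Δλ = 76.86 / 95606.7 × 3600 = 2.894″.

Δλ = 2.89″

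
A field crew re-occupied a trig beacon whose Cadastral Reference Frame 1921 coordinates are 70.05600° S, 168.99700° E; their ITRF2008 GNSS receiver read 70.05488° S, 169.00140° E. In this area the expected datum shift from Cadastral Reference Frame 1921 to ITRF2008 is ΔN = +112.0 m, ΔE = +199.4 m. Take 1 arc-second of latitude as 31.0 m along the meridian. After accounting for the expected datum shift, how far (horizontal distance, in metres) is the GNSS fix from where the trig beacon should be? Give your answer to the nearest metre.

Observed coordinate differences: Δφ = +0.00112°, Δλ = +0.00440°.
Converting to metres (1° lat = 111600 m, cos φ = 0.341102): observed ΔN = 125.0 m, observed ΔE = 167.5 m.
Subtracting the expected shift leaves a residual of 125.0 − (112.0) = 13.0 m north and 167.5 − (199.4) = -31.9 m east.
Residual distance = √(13.0² + (-31.9)²) = 34.4 m.

34 m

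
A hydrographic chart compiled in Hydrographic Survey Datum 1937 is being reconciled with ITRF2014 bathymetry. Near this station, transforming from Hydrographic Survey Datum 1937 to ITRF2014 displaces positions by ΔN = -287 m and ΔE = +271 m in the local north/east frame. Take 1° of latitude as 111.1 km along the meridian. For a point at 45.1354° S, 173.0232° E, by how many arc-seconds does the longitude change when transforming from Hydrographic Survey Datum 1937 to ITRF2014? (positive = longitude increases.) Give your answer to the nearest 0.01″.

Δλ = 12.45″

At latitude -45.1354°, cos φ = 0.705434.
1° of longitude at this latitude = 111.1 × cos φ = 78.37 km, so Δλ = 271.0 / 78373.7 = 0.0034578° = 12.448″.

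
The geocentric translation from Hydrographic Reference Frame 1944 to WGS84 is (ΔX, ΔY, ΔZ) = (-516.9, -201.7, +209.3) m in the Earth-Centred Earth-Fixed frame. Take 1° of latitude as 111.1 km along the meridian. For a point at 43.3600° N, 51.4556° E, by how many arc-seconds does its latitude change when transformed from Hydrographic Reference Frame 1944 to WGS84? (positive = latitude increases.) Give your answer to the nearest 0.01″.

Δφ = 15.61″

sin φ = 0.686580, cos φ = 0.727054, sin λ = 0.782126, cos λ = 0.623121.
North component: ΔN = −sin φ cos λ·ΔX − sin φ sin λ·ΔY + cos φ·ΔZ = −(0.686580)(0.623121)(-516.9) − (0.686580)(0.782126)(-201.7) + (0.727054)(209.3) = 481.63 m.
1° of latitude spans 111100 m, so Δφ = 481.63 / 111100 × 3600 = 15.606″.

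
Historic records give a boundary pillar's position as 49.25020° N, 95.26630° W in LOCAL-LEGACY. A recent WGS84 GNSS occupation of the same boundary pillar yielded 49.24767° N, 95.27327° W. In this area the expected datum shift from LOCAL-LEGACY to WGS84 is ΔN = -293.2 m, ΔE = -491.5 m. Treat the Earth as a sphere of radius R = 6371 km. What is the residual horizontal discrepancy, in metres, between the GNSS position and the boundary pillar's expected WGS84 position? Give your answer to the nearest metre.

Observed coordinate differences: Δφ = -0.00253°, Δλ = -0.00697°.
Converting to metres (1° lat = 111195 m, cos φ = 0.652757): observed ΔN = -281.3 m, observed ΔE = -505.9 m.
Subtracting the expected shift leaves a residual of -281.3 − (-293.2) = 11.9 m north and -505.9 − (-491.5) = -14.4 m east.
Residual distance = √(11.9² + (-14.4)²) = 18.7 m.

19 m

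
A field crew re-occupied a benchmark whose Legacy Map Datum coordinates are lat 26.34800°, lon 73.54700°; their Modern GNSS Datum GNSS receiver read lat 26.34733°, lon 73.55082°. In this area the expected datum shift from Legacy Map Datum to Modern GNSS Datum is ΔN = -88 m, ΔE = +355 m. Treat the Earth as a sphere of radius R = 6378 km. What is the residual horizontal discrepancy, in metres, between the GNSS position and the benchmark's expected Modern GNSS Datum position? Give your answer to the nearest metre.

Observed coordinate differences: Δφ = -0.00067°, Δλ = +0.00382°.
Converting to metres (1° lat = 111317 m, cos φ = 0.896115): observed ΔN = -74.6 m, observed ΔE = 381.1 m.
Subtracting the expected shift leaves a residual of -74.6 − (-88) = 13.4 m north and 381.1 − (355) = 26.1 m east.
Residual distance = √(13.4² + 26.1²) = 29.3 m.

29 m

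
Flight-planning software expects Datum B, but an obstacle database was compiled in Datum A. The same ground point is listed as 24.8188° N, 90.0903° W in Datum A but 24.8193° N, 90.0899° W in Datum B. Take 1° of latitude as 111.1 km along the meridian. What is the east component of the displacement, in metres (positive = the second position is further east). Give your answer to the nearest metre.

ΔE = 40 m

Δφ = 24.8193° − 24.8188° = +0.0005°; Δλ = -90.0899° − -90.0903° = +0.0004°.
ΔN = Δφ × 111100 = 55.5 m; ΔE = Δλ × 111100 × cos(24.8188°) = +0.0004 × 111100 × 0.907640 = 40.3 m.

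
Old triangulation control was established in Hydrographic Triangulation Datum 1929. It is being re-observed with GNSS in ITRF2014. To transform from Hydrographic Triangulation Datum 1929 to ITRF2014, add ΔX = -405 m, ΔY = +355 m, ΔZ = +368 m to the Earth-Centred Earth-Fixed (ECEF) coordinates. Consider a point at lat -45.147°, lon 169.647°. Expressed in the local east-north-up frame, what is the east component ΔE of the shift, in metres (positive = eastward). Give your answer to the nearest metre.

ΔE = -276 m

At φ = -45.147°, λ = 169.647°: sin φ = -0.708919, cos φ = 0.705290, sin λ = 0.179712, cos λ = -0.983719.
ΔE = −sin λ·ΔX + cos λ·ΔY = −(0.179712)·(-405) + (-0.983719)·(355) = -276.44 m.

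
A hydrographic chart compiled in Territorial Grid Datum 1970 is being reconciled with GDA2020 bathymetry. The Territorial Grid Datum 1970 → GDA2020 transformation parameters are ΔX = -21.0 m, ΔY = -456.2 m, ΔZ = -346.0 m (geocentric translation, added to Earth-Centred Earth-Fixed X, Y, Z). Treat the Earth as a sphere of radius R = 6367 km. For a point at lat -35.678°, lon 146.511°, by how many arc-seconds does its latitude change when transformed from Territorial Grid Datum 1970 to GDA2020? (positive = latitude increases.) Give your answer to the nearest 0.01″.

sin φ = -0.583229, cos φ = 0.812308, sin λ = 0.551777, cos λ = -0.833992.
North component: ΔN = −sin φ cos λ·ΔX − sin φ sin λ·ΔY + cos φ·ΔZ = −(-0.583229)(-0.833992)(-21.0) − (-0.583229)(0.551777)(-456.2) + (0.812308)(-346.0) = -417.65 m.
1° of latitude spans πR/180 = 111125 m, so Δφ = -417.65 / 111125 × 3600 = -13.530″.

Δφ = -13.53″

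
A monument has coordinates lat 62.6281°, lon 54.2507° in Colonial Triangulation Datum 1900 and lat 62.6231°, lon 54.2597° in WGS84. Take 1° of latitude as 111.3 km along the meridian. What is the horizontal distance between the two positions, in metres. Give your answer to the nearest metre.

722 m

Δφ = 62.6231° − 62.6281° = -0.0050°; Δλ = 54.2597° − 54.2507° = +0.0090°.
ΔN = Δφ × 111300 = -556.5 m; ΔE = Δλ × 111300 × cos(62.6281°) = +0.0090 × 111300 × 0.459764 = 460.5 m.
Distance = √(ΔE² + ΔN²) = √(460.5² + (-556.5)²) = 722.4 m.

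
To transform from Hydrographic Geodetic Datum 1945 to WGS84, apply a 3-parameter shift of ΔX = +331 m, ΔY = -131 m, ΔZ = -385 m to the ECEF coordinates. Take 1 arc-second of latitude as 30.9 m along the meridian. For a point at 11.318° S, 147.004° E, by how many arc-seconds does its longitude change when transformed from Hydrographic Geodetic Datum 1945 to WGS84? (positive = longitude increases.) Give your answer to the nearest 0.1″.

sin φ = -0.196254, cos φ = 0.980553, sin λ = 0.544580, cos λ = -0.838709.
East component: ΔE = −sin λ·ΔX + cos λ·ΔY = −(0.544580)(331) + (-0.838709)(-131) = -70.39 m.
1° of latitude spans 3600 × 30.90 = 111240 m; at latitude φ, 1° of longitude spans that × cos φ = 109076.7 m, so Δλ = -70.39 / 109076.7 × 3600 = -2.323″.

Δλ = -2.3″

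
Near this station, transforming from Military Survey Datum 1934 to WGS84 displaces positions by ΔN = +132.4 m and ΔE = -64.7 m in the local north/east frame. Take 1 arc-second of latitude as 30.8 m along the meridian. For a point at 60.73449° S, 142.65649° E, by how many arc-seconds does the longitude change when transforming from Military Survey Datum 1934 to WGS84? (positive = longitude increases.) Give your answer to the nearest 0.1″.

At latitude -60.73449°, cos φ = 0.488857.
1″ of longitude at this latitude = 30.80 × cos φ = 15.0568 m, so Δλ = -64.7 / 15.0568 = -4.297″.

Δλ = -4.3″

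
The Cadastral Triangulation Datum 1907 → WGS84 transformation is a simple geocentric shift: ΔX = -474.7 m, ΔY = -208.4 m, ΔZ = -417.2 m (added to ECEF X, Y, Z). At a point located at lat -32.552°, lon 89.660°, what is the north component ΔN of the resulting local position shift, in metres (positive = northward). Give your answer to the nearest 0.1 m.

The local north axis is (−sin φ cos λ, −sin φ sin λ, cos φ), giving ΔN = -1.516 − 112.131 − 351.659 = -465.31 m.

ΔN = -465.3 m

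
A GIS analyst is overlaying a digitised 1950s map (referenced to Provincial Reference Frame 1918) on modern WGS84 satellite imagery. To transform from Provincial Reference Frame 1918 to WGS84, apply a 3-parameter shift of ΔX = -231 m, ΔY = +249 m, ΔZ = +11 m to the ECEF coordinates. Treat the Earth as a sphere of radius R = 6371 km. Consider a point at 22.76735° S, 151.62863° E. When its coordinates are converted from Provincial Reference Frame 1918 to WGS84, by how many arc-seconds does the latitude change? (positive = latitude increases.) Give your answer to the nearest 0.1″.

Δφ = 4.4″

sin φ = -0.386990, cos φ = 0.922084, sin λ = 0.475185, cos λ = -0.879886.
North component: ΔN = −sin φ cos λ·ΔX − sin φ sin λ·ΔY + cos φ·ΔZ = −(-0.386990)(-0.879886)(-231) − (-0.386990)(0.475185)(249) + (0.922084)(11) = 134.59 m.
1° of latitude spans πR/180 = 111195 m, so Δφ = 134.59 / 111195 × 3600 = 4.357″.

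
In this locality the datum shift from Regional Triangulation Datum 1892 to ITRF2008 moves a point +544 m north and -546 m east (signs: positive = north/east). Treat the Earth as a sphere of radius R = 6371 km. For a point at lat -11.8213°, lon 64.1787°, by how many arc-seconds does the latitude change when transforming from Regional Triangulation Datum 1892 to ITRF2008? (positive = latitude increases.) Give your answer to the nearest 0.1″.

Δφ = 17.6″

On a sphere of radius R, 1 rad of latitude = R, so Δφ = ΔN / R = 544.0 / 6371000 = 8.5387e-05 rad = 17.612″.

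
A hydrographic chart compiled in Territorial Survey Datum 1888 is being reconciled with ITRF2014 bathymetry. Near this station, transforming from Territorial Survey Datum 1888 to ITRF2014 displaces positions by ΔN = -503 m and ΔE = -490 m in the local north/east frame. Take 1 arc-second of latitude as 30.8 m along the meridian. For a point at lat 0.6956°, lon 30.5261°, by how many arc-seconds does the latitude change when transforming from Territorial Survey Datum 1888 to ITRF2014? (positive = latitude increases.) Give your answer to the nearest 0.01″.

1″ of latitude = 30.80 m, so Δφ = -503.0 / 30.80 = -16.331″.

Δφ = -16.33″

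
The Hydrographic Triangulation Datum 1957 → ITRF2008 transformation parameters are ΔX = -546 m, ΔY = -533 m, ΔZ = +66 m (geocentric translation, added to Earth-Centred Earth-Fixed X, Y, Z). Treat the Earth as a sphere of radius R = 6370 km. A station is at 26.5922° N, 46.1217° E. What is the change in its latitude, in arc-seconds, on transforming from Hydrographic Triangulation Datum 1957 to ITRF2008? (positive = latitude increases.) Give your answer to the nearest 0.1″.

sin φ = 0.447637, cos φ = 0.894215, sin λ = 0.720814, cos λ = 0.693129.
North component: ΔN = −sin φ cos λ·ΔX − sin φ sin λ·ΔY + cos φ·ΔZ = −(0.447637)(0.693129)(-546) − (0.447637)(0.720814)(-533) + (0.894215)(66) = 400.41 m.
1° of latitude spans πR/180 = 111177 m, so Δφ = 400.41 / 111177 × 3600 = 12.965″.

Δφ = 13.0″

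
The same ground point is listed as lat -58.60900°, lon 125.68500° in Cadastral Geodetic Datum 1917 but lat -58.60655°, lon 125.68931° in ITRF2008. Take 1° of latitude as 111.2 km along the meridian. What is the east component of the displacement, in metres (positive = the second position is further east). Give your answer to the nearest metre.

ΔE = 250 m

Δφ = -58.60655° − -58.60900° = +0.00245°; Δλ = 125.68931° − 125.68500° = +0.00431°.
ΔN = Δφ × 111200 = 272.4 m; ΔE = Δλ × 111200 × cos(-58.60900°) = +0.00431 × 111200 × 0.520876 = 249.6 m.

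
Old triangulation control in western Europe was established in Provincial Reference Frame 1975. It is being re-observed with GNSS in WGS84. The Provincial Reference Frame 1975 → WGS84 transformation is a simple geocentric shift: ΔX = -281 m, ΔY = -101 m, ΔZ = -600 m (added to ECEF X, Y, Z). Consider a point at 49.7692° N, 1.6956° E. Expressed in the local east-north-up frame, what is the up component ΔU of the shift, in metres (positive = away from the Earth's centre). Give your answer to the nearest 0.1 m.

ΔU = -641.4 m

At φ = 49.7692°, λ = 1.6956°: sin φ = 0.763449, cos φ = 0.645868, sin λ = 0.029589, cos λ = 0.999562.
ΔU = cos φ cos λ·ΔX + cos φ sin λ·ΔY + sin φ·ΔZ = (0.645868)(0.999562)(-281) + (0.645868)(0.029589)(-101) + (0.763449)(-600) = -641.41 m.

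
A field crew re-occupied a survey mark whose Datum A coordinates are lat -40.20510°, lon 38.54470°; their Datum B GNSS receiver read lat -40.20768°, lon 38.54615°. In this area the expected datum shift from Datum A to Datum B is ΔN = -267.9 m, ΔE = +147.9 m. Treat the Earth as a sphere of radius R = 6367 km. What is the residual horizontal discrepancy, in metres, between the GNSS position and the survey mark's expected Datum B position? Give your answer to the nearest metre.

Observed coordinate differences: Δφ = -0.00258°, Δλ = +0.00145°.
Converting to metres (1° lat = 111125 m, cos φ = 0.763739): observed ΔN = -286.7 m, observed ΔE = 123.1 m.
Subtracting the expected shift leaves a residual of -286.7 − (-267.9) = -18.8 m north and 123.1 − (147.9) = -24.8 m east.
Residual distance = √((-18.8)² + (-24.8)²) = 31.2 m.

31 m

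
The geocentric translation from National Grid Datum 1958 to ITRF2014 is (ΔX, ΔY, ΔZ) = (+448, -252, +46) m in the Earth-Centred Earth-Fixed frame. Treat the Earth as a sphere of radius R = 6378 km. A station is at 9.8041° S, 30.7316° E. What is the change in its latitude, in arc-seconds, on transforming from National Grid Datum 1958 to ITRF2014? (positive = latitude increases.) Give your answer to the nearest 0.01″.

sin φ = -0.170280, cos φ = 0.985396, sin λ = 0.511017, cos λ = 0.859571.
North component: ΔN = −sin φ cos λ·ΔX − sin φ sin λ·ΔY + cos φ·ΔZ = −(-0.170280)(0.859571)(448) − (-0.170280)(0.511017)(-252) + (0.985396)(46) = 88.97 m.
1° of latitude spans πR/180 = 111317 m, so Δφ = 88.97 / 111317 × 3600 = 2.877″.

Δφ = 2.88″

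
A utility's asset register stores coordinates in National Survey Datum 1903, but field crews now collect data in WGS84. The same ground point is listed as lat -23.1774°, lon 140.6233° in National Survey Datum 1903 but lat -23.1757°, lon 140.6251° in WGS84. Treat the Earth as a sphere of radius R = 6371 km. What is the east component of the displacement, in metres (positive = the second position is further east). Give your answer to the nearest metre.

ΔE = 184 m

Δφ = -23.1757° − -23.1774° = +0.0017°; Δλ = 140.6251° − 140.6233° = +0.0018°.
1° along a meridian = πR/180 = 111195 m.
ΔN = Δφ × 111195 = 189.0 m; ΔE = Δλ × 111195 × cos(-23.1774°) = +0.0018 × 111195 × 0.919291 = 184.0 m.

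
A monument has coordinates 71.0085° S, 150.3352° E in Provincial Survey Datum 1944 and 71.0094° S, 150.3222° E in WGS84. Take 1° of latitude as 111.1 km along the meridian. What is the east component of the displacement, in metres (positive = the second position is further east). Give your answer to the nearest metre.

ΔE = -470 m

Δφ = -71.0094° − -71.0085° = -0.0009°; Δλ = 150.3222° − 150.3352° = -0.0130°.
ΔN = Δφ × 111100 = -100.0 m; ΔE = Δλ × 111100 × cos(-71.0085°) = -0.0130 × 111100 × 0.325428 = -470.0 m.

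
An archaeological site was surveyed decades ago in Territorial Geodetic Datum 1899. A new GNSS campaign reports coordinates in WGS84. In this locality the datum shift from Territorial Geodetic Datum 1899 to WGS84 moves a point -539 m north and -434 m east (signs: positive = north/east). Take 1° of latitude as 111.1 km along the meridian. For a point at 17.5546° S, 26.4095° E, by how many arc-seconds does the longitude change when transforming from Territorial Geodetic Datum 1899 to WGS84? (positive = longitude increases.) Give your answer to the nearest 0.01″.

At latitude -17.5546°, cos φ = 0.953430.
1° of longitude at this latitude = 111.1 × cos φ = 105.93 km, so Δλ = -434.0 / 105926.1 = -0.0040972° = -14.750″.

Δλ = -14.75″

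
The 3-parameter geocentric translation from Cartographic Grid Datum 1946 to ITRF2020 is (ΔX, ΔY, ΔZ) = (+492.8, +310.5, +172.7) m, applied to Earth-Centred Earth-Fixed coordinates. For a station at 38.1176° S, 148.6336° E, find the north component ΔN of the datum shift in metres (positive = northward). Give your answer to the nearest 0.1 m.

ΔN = -24.1 m

The local north axis is (−sin φ cos λ, −sin φ sin λ, cos φ), giving ΔN = -259.738 + 99.763 + 135.871 = -24.10 m.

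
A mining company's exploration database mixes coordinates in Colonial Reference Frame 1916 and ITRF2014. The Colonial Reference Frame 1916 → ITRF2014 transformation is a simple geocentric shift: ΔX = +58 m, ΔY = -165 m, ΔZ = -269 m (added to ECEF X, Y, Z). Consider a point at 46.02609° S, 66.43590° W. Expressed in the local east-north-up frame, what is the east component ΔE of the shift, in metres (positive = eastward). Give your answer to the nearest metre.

The local east axis at (φ, λ) is (−sin λ, cos λ, 0), so ΔE = −sin(-66.43590°)·58 + cos(-66.43590°)·(-165) = -12.80 m.

ΔE = -13 m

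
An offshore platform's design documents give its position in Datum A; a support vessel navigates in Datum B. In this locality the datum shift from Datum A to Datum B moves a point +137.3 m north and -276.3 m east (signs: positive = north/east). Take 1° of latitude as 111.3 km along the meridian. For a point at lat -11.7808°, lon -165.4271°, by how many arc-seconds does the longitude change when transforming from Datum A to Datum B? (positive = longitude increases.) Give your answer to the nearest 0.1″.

Δλ = -9.1″

At latitude -11.7808°, cos φ = 0.978936.
1° of longitude at this latitude = 111.3 × cos φ = 108.96 km, so Δλ = -276.3 / 108955.6 = -0.0025359° = -9.129″.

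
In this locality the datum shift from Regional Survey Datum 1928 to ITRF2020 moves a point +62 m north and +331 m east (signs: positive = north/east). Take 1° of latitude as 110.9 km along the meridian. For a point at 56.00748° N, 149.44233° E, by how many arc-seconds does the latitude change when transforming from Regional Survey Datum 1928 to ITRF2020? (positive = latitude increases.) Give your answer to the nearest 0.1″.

1° of latitude = 110.9 km, so Δφ = 62.0 / 110900 = 0.0005591° = 2.013″.

Δφ = 2.0″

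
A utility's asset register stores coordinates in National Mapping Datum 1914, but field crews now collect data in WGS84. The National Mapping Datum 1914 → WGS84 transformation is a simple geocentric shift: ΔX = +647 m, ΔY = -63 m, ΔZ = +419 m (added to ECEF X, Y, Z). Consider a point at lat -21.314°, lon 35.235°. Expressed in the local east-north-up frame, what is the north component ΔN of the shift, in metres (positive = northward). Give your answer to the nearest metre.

ΔN = 569 m

At φ = -21.314°, λ = 35.235°: sin φ = -0.363479, cos φ = 0.931602, sin λ = 0.576931, cos λ = 0.816793.
ΔN = −sin φ cos λ·ΔX − sin φ sin λ·ΔY + cos φ·ΔZ = −(-0.363479)(0.816793)(647) − (-0.363479)(0.576931)(-63) + (0.931602)(419) = 569.22 m.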